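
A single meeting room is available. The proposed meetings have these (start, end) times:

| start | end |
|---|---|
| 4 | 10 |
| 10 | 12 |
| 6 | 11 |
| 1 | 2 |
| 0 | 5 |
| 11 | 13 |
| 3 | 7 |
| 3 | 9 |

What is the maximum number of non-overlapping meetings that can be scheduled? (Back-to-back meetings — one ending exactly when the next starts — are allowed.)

3

Order by finish time; keep every interval that doesn't clash with the previous kept one.
By end time: (1,2), (0,5), (3,7), (3,9), (4,10), (6,11), (10,12), (11,13).
Pick (1,2); next start ≥ 2 → (3,7); next start ≥ 7 → (10,12).
Selected 3 meetings.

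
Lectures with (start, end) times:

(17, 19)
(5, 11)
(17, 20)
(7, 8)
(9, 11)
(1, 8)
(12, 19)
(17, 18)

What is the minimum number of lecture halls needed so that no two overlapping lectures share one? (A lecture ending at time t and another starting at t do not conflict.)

The answer is the maximum number of intervals overlapping at any instant.
Events (time:±→running): 1:+→1 5:+→2 7:+→3 8:-→2 8:-→1 9:+→2 11:-→1 11:-→0 12:+→1 17:+→2 17:+→3 17:+→4 … peak 4.

4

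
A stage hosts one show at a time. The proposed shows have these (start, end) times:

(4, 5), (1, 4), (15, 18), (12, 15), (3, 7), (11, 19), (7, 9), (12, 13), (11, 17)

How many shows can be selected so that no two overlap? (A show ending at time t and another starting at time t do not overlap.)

5

By end time: (1,4), (4,5), (3,7), (7,9), (12,13), (12,15), (11,17), (15,18), (11,19).
Pick (1,4); next start ≥ 4 → (4,5); next start ≥ 5 → (7,9); next start ≥ 9 → (12,13); next start ≥ 13 → (15,18).
Selected 5 shows.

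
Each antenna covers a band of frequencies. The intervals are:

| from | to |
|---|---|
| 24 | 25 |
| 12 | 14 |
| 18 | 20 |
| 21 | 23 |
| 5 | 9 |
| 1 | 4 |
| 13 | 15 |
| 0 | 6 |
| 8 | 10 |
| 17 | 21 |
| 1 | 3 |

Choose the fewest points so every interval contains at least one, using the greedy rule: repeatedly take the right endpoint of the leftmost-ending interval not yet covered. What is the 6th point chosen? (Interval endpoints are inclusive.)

25

Sort by right endpoint; whenever an interval is uncovered, place a point at its right end.
Sorted: [1,3] [1,4] [0,6] [5,9] [8,10] [12,14] [13,15] [18,20] [17,21] [21,23] [24,25]
{[1,3],[1,4],[0,6]} hit by 3; {[5,9],[8,10]} hit by 9; {[12,14],[13,15]} hit by 14; {[18,20],[17,21]} hit by 20; {[21,23]} hit by 23; {[24,25]} hit by 25.
Points: 3, 9, 14, 20, 23, 25 (6 total).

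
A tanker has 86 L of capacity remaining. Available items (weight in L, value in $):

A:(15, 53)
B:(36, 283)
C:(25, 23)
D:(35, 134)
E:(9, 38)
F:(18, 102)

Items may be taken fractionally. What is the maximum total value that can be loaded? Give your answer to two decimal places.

Ratios (sorted): B 7.86, F 5.67, E 4.22, D 3.83, A 3.53, C 0.92
take B (36 @ 283); take F (18 @ 102); take E (9 @ 38); take 23/35 of D → 88.06. Capacity used 86/86.
Total value = 511.06

511.06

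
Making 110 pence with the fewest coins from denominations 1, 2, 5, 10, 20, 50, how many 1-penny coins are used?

0

Greedy: take as many of the largest coin as possible, then repeat with the remainder.
110 = 2×50 + 1×10
Count of 1: 0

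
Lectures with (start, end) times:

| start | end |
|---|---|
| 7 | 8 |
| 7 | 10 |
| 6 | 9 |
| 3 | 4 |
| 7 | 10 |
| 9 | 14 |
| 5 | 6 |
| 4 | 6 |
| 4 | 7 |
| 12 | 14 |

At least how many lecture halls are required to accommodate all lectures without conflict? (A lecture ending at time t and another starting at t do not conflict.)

The answer is the maximum number of intervals overlapping at any instant.
starts: [3, 4, 4, 5, 6, 7, 7, 7, 9, 12]
ends:   [4, 6, 6, 7, 8, 9, 10, 10, 14, 14]
s3→1 e4→0 s4→1 s4→2 s5→3 e6→2 e6→1 s6→2 e7→1 s7→2 s7→3 s7→4  — peak 4.

4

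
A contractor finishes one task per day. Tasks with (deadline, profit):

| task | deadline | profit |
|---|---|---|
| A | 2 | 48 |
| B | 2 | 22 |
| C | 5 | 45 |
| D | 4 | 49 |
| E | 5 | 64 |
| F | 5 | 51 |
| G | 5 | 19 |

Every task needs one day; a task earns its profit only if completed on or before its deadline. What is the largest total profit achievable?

Profit order: E=64 F=51 D=49 A=48 C=45 B=22 G=19
Assign: E→slot 5, F→slot 4, D→slot 3, A→slot 2, C→slot 1, B skipped, G skipped.
Slots: [1:C] [2:A] [3:D] [4:F] [5:E]
Profit = 45 + 48 + 49 + 51 + 64 = 257

257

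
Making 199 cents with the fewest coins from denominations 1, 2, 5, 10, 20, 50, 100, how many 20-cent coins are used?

2

199 = 1×100 + 1×50 + 2×20 + 1×5 + 2×2
Count of 20: 2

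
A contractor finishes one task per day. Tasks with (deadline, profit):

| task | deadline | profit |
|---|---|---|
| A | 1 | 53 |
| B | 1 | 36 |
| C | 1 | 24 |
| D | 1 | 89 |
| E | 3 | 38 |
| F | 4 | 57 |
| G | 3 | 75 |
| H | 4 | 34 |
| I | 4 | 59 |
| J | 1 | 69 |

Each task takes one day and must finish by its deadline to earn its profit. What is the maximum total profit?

Profit order: D=89 G=75 J=69 I=59 F=57 A=53 E=38 B=36 H=34 C=24
Assign: D→slot 1, G→slot 3, J skipped, I→slot 4, F→slot 2, A skipped, E skipped, B skipped, H skipped, C skipped.
Slots: [1:D] [2:F] [3:G] [4:I]
Profit = 89 + 57 + 75 + 59 = 280

280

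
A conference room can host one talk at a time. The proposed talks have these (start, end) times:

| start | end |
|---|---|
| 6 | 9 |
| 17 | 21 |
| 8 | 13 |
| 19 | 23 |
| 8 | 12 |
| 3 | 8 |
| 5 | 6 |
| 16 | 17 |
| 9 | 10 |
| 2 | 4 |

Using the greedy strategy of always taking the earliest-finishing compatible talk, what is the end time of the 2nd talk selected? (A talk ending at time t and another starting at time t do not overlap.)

Sorted by end: (2,4)  (5,6)  (3,8)  (6,9)  (9,10)  (8,12)  (8,13)  (16,17)  (17,21)  (19,23)
take (2,4); take (5,6); skip (3,8); take (6,9); take (9,10); take (16,17); take (17,21).
Selected: (2,4) (5,6) (6,9) (9,10) (16,17) (17,21)

6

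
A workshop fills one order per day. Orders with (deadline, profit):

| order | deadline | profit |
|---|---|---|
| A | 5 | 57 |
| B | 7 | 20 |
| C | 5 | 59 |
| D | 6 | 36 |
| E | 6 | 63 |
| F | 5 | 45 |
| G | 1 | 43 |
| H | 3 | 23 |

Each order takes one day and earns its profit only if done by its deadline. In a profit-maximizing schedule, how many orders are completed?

By profit: E(d6,63), C(d5,59), A(d5,57), F(d5,45), G(d1,43), D(d6,36), H(d3,23), B(d7,20)
E→slot 6; C→slot 5; A→slot 4; F→slot 3; G→slot 1; D→slot 2; H skipped; B→slot 7.
7 of 8 scheduled.

7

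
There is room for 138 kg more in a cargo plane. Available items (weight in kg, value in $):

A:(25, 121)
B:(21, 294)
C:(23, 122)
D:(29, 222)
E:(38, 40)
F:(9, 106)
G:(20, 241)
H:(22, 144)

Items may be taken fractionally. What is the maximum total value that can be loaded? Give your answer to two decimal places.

1196.76

Sort by value per unit weight and fill in that order.
Order: B (294/21=14.00) > G (241/20=12.05) > F (106/9=11.78) > D (222/29=7.66) > H (144/22=6.55) > C (122/23=5.30) > A (121/25=4.84) > E (40/38=1.05)
Fill: take B (21 @ 294) → take G (20 @ 241) → take F (9 @ 106) → take D (29 @ 222) → take H (22 @ 144) → take C (23 @ 122) → take 14/25 of A → 67.76; 138/138 used.
Total value = 1196.76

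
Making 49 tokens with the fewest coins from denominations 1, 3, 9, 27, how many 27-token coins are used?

1

Greedy: take as many of the largest coin as possible, then repeat with the remainder.
49 − 1×27→22 − 2×9→4 − 1×3→1 − 1×1→0
Count of 27: 1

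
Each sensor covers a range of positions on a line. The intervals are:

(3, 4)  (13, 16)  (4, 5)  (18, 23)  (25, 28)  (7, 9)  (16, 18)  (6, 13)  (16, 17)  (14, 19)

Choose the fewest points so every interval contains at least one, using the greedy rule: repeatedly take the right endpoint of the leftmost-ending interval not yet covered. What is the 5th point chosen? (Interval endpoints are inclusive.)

28

Process intervals by earliest right end; each time one isn't hit yet, stab at its right endpoint.
Sorted: [3,4] [4,5] [7,9] [6,13] [13,16] [16,17] [16,18] [14,19] [18,23] [25,28]
{[3,4],[4,5]} hit by 4; {[7,9],[6,13]} hit by 9; {[13,16],[16,17],[16,18],[14,19]} hit by 16; {[18,23]} hit by 23; {[25,28]} hit by 28.
Points: 4, 9, 16, 23, 28 (5 total).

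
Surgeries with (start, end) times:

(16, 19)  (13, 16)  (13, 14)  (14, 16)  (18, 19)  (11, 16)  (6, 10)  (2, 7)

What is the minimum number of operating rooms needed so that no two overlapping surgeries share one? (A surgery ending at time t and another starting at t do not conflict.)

3

Count concurrent intervals with a sweep; the peak is the room count.
starts: [2, 6, 11, 13, 13, 14, 16, 18]
ends:   [7, 10, 14, 16, 16, 16, 19, 19]
s2→1 s6→2 e7→1 e10→0 s11→1 s13→2 s13→3  — peak 3.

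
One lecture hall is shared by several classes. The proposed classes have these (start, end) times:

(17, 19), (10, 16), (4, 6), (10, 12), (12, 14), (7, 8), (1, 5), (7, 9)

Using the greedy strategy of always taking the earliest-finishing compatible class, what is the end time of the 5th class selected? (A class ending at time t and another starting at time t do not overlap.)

Greedy by earliest finish: after sorting by end time, pick each interval compatible with the last pick.
Sorted by end: (1,5)  (4,6)  (7,8)  (7,9)  (10,12)  (12,14)  (10,16)  (17,19)
take (1,5); skip (4,6); take (7,8); take (10,12); take (12,14); skip (10,16); take (17,19).
Selected: (1,5) (7,8) (10,12) (12,14) (17,19)

19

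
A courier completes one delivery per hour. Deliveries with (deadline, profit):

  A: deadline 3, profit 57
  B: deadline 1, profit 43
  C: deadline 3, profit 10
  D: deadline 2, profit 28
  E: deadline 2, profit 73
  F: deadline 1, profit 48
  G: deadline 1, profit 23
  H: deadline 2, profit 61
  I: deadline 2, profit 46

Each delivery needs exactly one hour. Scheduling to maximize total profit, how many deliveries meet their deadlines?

3

Sort by profit descending; place each in the latest free slot ≤ its deadline.
By profit: E(d2,73), H(d2,61), A(d3,57), F(d1,48), I(d2,46), B(d1,43), D(d2,28), G(d1,23), C(d3,10)
E→slot 2; H→slot 1; A→slot 3; F skipped; I skipped; B skipped; D skipped; G skipped; C skipped.
3 of 9 scheduled.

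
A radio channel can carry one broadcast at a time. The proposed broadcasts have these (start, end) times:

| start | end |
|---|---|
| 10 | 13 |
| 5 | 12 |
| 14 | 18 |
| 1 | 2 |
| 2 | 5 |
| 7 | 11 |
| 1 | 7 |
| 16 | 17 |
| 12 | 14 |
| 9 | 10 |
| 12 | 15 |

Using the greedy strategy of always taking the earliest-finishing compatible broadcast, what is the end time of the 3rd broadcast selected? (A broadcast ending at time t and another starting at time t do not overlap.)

Greedy by earliest finish: after sorting by end time, pick each interval compatible with the last pick.
By end time: (1,2), (2,5), (1,7), (9,10), (7,11), (5,12), (10,13), (12,14), (12,15), (16,17), (14,18).
Pick (1,2); next start ≥ 2 → (2,5); next start ≥ 5 → (9,10); next start ≥ 10 → (10,13); next start ≥ 13 → (16,17).
Selected: (1,2) (2,5) (9,10) (10,13) (16,17)

10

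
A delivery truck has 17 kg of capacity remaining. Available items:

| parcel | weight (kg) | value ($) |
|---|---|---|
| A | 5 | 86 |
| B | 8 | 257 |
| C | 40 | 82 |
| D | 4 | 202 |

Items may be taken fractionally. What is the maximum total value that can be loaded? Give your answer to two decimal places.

545.00

Ratios (sorted): D 50.50, B 32.12, A 17.20, C 2.05
take D (4 @ 202); take B (8 @ 257); take A (5 @ 86). Capacity used 17/17.
Total value = 545.00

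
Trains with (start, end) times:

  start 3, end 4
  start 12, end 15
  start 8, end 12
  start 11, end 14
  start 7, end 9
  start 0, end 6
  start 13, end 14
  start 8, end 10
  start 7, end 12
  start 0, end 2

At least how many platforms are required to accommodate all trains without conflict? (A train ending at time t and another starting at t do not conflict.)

4

Events (time:±→running): 0:+→1 0:+→2 2:-→1 3:+→2 4:-→1 6:-→0 7:+→1 7:+→2 8:+→3 8:+→4 … peak 4.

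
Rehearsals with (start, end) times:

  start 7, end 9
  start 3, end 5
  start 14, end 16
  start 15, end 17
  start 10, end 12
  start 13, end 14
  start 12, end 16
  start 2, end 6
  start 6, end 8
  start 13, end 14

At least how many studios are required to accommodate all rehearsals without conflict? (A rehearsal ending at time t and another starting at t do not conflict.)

3

The answer is the maximum number of intervals overlapping at any instant.
starts: [2, 3, 6, 7, 10, 12, 13, 13, 14, 15]
ends:   [5, 6, 8, 9, 12, 14, 14, 16, 16, 17]
s2→1 s3→2 e5→1 e6→0 s6→1 s7→2 e8→1 e9→0 s10→1 e12→0 s12→1 s13→2 s13→3  — peak 3.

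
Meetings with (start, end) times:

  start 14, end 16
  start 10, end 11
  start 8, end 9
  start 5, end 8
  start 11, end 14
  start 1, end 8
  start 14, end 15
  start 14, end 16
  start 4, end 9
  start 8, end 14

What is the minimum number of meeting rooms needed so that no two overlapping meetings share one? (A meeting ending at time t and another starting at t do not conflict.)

3

The answer is the maximum number of intervals overlapping at any instant.
Events (time:±→running): 1:+→1 4:+→2 5:+→3 … peak 3.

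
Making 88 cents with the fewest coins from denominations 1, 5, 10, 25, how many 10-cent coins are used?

Greedy: take as many of the largest coin as possible, then repeat with the remainder.
88 = 3×25 + 1×10 + 3×1
Count of 10: 1

1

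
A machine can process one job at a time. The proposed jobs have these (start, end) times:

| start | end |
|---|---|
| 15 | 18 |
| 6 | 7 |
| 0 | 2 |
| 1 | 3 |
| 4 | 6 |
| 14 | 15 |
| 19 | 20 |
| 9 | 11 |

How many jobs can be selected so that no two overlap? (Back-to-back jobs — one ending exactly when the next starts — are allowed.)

7

Sorted by end: (0,2)  (1,3)  (4,6)  (6,7)  (9,11)  (14,15)  (15,18)  (19,20)
take (0,2); skip (1,3); take (4,6); take (6,7); take (9,11); take (14,15); take (15,18); take (19,20).
Selected 7 jobs.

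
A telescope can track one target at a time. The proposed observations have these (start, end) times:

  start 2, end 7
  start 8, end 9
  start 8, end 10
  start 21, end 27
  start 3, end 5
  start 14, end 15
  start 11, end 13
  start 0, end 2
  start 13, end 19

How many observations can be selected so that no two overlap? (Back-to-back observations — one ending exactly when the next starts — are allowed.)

Order by finish time; keep every interval that doesn't clash with the previous kept one.
By end time: (0,2), (3,5), (2,7), (8,9), (8,10), (11,13), (14,15), (13,19), (21,27).
Pick (0,2); next start ≥ 2 → (3,5); next start ≥ 5 → (8,9); next start ≥ 9 → (11,13); next start ≥ 13 → (14,15); next start ≥ 15 → (21,27).
Selected 6 observations.

6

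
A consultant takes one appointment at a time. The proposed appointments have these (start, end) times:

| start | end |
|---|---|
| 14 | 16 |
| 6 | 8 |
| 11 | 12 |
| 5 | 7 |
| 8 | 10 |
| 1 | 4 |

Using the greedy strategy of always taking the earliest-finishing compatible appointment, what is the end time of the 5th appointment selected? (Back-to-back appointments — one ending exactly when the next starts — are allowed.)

Greedy by earliest finish: after sorting by end time, pick each interval compatible with the last pick.
Sorted by end: (1,4)  (5,7)  (6,8)  (8,10)  (11,12)  (14,16)
take (1,4); take (5,7); take (8,10); take (11,12); take (14,16).
Selected: (1,4) (5,7) (8,10) (11,12) (14,16)

16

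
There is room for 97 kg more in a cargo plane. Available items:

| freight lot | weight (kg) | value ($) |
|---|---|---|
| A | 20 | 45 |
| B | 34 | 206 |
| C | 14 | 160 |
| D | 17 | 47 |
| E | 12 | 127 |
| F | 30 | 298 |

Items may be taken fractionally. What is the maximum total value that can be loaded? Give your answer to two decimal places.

Ratios (sorted): C 11.43, E 10.58, F 9.93, B 6.06, D 2.76, A 2.25
take C (14 @ 160); take E (12 @ 127); take F (30 @ 298); take B (34 @ 206); take 7/17 of D → 19.35. Capacity used 97/97.
Total value = 810.35

810.35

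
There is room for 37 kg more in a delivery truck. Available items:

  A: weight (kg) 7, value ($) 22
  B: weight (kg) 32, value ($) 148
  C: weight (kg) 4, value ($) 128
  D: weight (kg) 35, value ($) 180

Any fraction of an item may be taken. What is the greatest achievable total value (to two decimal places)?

Sort by value per unit weight and fill in that order.
Ratios (sorted): C 32.00, D 5.14, B 4.62, A 3.14
take C (4 @ 128); take 33/35 of D → 169.71. Capacity used 37/37.
Total value = 297.71

297.71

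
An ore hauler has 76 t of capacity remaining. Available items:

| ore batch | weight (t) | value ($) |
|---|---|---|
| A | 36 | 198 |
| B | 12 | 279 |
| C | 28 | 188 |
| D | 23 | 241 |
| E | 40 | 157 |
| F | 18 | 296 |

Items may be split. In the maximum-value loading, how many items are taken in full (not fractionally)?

3

Sort by value per unit weight and fill in that order.
Order: B (279/12=23.25) > F (296/18=16.44) > D (241/23=10.48) > C (188/28=6.71) > A (198/36=5.50) > E (157/40=3.92)
Fill: take B (12 @ 279) → take F (18 @ 296) → take D (23 @ 241) → take 23/28 of C → 154.43; 76/76 used.
3 item(s) taken whole; one partial (take 23/28 of C).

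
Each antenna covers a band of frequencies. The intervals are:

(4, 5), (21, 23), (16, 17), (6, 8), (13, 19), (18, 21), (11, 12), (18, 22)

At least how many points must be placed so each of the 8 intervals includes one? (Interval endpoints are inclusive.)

By right end: [4,5]  [6,8]  [11,12]  [16,17]  [13,19]  [18,21]  [18,22]  [21,23]
[4,5] uncovered → point at 5; [6,8] uncovered → point at 8; [11,12] uncovered → point at 12; [16,17] uncovered → point at 17; [18,21] uncovered → point at 21.
Points: 5, 8, 12, 17, 21 (5 total).

5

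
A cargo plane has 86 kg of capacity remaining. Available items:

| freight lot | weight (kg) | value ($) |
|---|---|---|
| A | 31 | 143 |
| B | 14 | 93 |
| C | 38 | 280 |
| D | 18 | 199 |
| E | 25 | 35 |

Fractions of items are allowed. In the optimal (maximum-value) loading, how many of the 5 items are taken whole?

Sort by value per unit weight and fill in that order.
Ratios (sorted): D 11.06, C 7.37, B 6.64, A 4.61, E 1.40
take D (18 @ 199); take C (38 @ 280); take B (14 @ 93); take 16/31 of A → 73.81. Capacity used 86/86.
3 item(s) taken whole; one partial (take 16/31 of A).

3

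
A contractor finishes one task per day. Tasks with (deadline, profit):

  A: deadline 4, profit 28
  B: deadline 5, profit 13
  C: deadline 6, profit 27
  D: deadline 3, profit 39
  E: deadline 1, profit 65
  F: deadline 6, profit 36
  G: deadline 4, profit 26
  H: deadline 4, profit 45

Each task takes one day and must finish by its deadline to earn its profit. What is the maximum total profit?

Sort by profit descending; place each in the latest free slot ≤ its deadline.
Profit order: E=65 H=45 D=39 F=36 A=28 C=27 G=26 B=13
Assign: E→slot 1, H→slot 4, D→slot 3, F→slot 6, A→slot 2, C→slot 5, G skipped, B skipped.
Slots: [1:E] [2:A] [3:D] [4:H] [5:C] [6:F]
Profit = 65 + 28 + 39 + 45 + 27 + 36 = 240

240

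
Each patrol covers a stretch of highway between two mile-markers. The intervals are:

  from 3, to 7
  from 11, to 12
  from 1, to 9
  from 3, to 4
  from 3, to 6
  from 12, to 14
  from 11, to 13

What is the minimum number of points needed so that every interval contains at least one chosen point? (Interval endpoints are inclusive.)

Sort by right endpoint; whenever an interval is uncovered, place a point at its right end.
Sorted: [3,4] [3,6] [3,7] [1,9] [11,12] [11,13] [12,14]
{[3,4],[3,6],[3,7],[1,9]} hit by 4; {[11,12],[11,13],[12,14]} hit by 12.
Points: 4, 12 (2 total).

2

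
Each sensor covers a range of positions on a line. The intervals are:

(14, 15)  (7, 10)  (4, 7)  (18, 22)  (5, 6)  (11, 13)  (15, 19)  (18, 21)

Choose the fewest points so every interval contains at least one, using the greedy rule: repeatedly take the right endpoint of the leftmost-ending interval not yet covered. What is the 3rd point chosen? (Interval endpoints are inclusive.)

13

Sorted: [5,6] [4,7] [7,10] [11,13] [14,15] [15,19] [18,21] [18,22]
{[5,6],[4,7]} hit by 6; {[7,10]} hit by 10; {[11,13]} hit by 13; {[14,15],[15,19]} hit by 15; {[18,21],[18,22]} hit by 21.
Points: 6, 10, 13, 15, 21 (5 total).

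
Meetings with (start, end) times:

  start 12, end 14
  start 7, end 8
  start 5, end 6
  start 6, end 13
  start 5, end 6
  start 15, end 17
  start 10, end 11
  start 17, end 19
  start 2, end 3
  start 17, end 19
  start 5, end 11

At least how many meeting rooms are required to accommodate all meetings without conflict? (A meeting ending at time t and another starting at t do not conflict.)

The answer is the maximum number of intervals overlapping at any instant.
Events (time:±→running): 2:+→1 3:-→0 5:+→1 5:+→2 5:+→3 … peak 3.

3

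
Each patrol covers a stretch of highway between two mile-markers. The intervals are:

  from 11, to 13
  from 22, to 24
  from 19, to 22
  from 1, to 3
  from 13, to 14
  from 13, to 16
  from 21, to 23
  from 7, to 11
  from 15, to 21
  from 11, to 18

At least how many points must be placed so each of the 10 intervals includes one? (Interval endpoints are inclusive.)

5

Process intervals by earliest right end; each time one isn't hit yet, stab at its right endpoint.
By right end: [1,3]  [7,11]  [11,13]  [13,14]  [13,16]  [11,18]  [15,21]  [19,22]  [21,23]  [22,24]
[1,3] uncovered → point at 3; [7,11] uncovered → point at 11; [13,14] uncovered → point at 14; [15,21] uncovered → point at 21; [22,24] uncovered → point at 24.
Points: 3, 11, 14, 21, 24 (5 total).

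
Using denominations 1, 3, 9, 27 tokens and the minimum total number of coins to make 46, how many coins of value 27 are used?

1

Use the largest denomination that fits, subtract, and repeat.
46 = 1×27 + 2×9 + 1×1
Count of 27: 1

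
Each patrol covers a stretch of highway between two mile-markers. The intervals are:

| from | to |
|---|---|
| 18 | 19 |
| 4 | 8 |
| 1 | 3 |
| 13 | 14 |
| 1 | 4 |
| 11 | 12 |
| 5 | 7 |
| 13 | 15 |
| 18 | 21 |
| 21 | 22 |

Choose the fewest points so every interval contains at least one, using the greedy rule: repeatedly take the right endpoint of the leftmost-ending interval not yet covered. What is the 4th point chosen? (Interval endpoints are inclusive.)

Process intervals by earliest right end; each time one isn't hit yet, stab at its right endpoint.
By right end: [1,3]  [1,4]  [5,7]  [4,8]  [11,12]  [13,14]  [13,15]  [18,19]  [18,21]  [21,22]
[1,3] uncovered → point at 3; [5,7] uncovered → point at 7; [11,12] uncovered → point at 12; [13,14] uncovered → point at 14; [18,19] uncovered → point at 19; [21,22] uncovered → point at 22.
Points: 3, 7, 12, 14, 19, 22 (6 total).

14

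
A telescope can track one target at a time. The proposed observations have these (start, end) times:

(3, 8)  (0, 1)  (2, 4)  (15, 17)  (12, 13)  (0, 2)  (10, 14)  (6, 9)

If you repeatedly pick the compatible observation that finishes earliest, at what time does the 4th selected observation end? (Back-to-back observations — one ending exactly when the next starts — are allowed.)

13

Order by finish time; keep every interval that doesn't clash with the previous kept one.
By end time: (0,1), (0,2), (2,4), (3,8), (6,9), (12,13), (10,14), (15,17).
Pick (0,1); next start ≥ 1 → (2,4); next start ≥ 4 → (6,9); next start ≥ 9 → (12,13); next start ≥ 13 → (15,17).
Selected: (0,1) (2,4) (6,9) (12,13) (15,17)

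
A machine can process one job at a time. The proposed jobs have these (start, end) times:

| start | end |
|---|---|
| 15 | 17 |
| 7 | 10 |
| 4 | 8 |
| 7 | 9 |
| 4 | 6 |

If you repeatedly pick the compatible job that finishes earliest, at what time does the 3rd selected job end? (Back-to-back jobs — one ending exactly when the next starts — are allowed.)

Greedy by earliest finish: after sorting by end time, pick each interval compatible with the last pick.
Sorted by end: (4,6)  (4,8)  (7,9)  (7,10)  (15,17)
take (4,6); take (7,9); skip (7,10); take (15,17).
Selected: (4,6) (7,9) (15,17)

17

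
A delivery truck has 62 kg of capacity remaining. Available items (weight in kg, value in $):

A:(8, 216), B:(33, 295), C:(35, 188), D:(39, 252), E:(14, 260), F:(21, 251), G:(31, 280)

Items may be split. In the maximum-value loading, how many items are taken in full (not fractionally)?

Ratios (sorted): A 27.00, E 18.57, F 11.95, G 9.03, B 8.94, D 6.46, C 5.37
take A (8 @ 216); take E (14 @ 260); take F (21 @ 251); take 19/31 of G → 171.61. Capacity used 62/62.
3 item(s) taken whole; one partial (take 19/31 of G).

3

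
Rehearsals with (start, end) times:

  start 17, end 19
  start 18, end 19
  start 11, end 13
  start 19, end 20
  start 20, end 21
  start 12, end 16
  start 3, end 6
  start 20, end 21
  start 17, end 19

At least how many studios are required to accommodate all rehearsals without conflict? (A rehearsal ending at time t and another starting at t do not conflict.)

3

Count concurrent intervals with a sweep; the peak is the room count.
starts: [3, 11, 12, 17, 17, 18, 19, 20, 20]
ends:   [6, 13, 16, 19, 19, 19, 20, 21, 21]
s3→1 e6→0 s11→1 s12→2 e13→1 e16→0 s17→1 s17→2 s18→3  — peak 3.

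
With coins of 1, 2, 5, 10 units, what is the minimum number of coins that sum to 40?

4

40 = 4×10
Total coins = 4 = 4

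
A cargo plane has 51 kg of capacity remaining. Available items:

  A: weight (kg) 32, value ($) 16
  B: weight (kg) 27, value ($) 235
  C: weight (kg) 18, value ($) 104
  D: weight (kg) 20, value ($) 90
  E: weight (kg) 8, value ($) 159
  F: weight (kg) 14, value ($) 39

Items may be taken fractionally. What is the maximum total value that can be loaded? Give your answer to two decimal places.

486.44

Ratios (sorted): E 19.88, B 8.70, C 5.78, D 4.50, F 2.79, A 0.50
take E (8 @ 159); take B (27 @ 235); take 16/18 of C → 92.44. Capacity used 51/51.
Total value = 486.44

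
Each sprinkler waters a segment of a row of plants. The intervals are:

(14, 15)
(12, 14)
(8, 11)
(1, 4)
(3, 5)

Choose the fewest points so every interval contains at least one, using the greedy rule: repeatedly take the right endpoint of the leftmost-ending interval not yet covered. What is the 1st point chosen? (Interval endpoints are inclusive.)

By right end: [1,4]  [3,5]  [8,11]  [12,14]  [14,15]
[1,4] uncovered → point at 4; [8,11] uncovered → point at 11; [12,14] uncovered → point at 14.
Points: 4, 11, 14 (3 total).

4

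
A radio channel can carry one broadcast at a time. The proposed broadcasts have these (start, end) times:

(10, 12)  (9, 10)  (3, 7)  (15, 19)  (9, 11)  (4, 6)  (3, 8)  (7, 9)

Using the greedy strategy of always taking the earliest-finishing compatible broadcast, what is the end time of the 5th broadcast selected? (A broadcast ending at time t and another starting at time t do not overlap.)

19

Greedy by earliest finish: after sorting by end time, pick each interval compatible with the last pick.
Sorted by end: (4,6)  (3,7)  (3,8)  (7,9)  (9,10)  (9,11)  (10,12)  (15,19)
take (4,6); take (7,9); take (9,10); skip (9,11); take (10,12); take (15,19).
Selected: (4,6) (7,9) (9,10) (10,12) (15,19)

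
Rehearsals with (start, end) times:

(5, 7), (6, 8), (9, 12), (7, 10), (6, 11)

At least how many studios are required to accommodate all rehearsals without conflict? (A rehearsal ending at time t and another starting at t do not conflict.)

Count concurrent intervals with a sweep; the peak is the room count.
Events (time:±→running): 5:+→1 6:+→2 6:+→3 … peak 3.

3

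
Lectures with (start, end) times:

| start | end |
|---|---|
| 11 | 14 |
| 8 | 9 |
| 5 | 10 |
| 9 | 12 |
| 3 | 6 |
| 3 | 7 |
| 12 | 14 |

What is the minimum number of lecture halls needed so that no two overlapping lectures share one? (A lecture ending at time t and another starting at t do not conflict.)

3

starts: [3, 3, 5, 8, 9, 11, 12]
ends:   [6, 7, 9, 10, 12, 14, 14]
s3→1 s3→2 s5→3  — peak 3.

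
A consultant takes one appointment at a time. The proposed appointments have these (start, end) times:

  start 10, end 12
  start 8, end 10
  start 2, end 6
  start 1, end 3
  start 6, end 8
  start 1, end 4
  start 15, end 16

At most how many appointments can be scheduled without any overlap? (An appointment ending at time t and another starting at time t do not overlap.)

Sort by end time and greedily take each interval whose start is ≥ the last chosen end.
Sorted by end: (1,3)  (1,4)  (2,6)  (6,8)  (8,10)  (10,12)  (15,16)
take (1,3); skip (2,6); take (6,8); take (8,10); take (10,12); take (15,16).
Selected 5 appointments.

5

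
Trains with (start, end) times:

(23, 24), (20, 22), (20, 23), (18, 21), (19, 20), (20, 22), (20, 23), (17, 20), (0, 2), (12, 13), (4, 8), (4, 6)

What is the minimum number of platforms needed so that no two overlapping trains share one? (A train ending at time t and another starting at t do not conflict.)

5

starts: [0, 4, 4, 12, 17, 18, 19, 20, 20, 20, 20, 23]
ends:   [2, 6, 8, 13, 20, 20, 21, 22, 22, 23, 23, 24]
s0→1 e2→0 s4→1 s4→2 e6→1 e8→0 s12→1 e13→0 s17→1 s18→2 s19→3 e20→2 e20→1 s20→2 s20→3 s20→4 s20→5  — peak 5.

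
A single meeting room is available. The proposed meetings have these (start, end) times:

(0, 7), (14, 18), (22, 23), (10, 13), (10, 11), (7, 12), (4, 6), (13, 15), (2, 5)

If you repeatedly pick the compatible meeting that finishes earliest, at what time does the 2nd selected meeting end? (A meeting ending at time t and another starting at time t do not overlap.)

11

Sort by end time and greedily take each interval whose start is ≥ the last chosen end.
Sorted by end: (2,5)  (4,6)  (0,7)  (10,11)  (7,12)  (10,13)  (13,15)  (14,18)  (22,23)
take (2,5); skip (4,6); take (10,11); take (13,15); take (22,23).
Selected: (2,5) (10,11) (13,15) (22,23)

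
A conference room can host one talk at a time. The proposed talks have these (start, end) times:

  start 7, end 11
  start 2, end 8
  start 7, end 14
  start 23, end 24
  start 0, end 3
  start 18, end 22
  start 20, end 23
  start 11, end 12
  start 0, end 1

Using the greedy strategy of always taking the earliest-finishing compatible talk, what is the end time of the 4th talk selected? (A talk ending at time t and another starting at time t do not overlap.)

Sort by end time and greedily take each interval whose start is ≥ the last chosen end.
Sorted by end: (0,1)  (0,3)  (2,8)  (7,11)  (11,12)  (7,14)  (18,22)  (20,23)  (23,24)
take (0,1); take (2,8); take (11,12); take (18,22); take (23,24).
Selected: (0,1) (2,8) (11,12) (18,22) (23,24)

22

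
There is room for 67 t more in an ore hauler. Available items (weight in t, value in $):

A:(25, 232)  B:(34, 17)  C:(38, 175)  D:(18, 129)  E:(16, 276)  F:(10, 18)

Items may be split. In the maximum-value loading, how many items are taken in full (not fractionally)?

Ratios (sorted): E 17.25, A 9.28, D 7.17, C 4.61, F 1.80, B 0.50
take E (16 @ 276); take A (25 @ 232); take D (18 @ 129); take 8/38 of C → 36.84. Capacity used 67/67.
3 item(s) taken whole; one partial (take 8/38 of C).

3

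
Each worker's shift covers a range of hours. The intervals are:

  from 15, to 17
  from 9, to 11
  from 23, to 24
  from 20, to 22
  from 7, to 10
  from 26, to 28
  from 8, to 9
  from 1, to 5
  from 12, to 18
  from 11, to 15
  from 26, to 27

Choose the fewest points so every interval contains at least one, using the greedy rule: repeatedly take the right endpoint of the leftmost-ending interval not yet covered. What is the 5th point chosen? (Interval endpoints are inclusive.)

By right end: [1,5]  [8,9]  [7,10]  [9,11]  [11,15]  [15,17]  [12,18]  [20,22]  [23,24]  [26,27]  [26,28]
[1,5] uncovered → point at 5; [8,9] uncovered → point at 9; [11,15] uncovered → point at 15; [20,22] uncovered → point at 22; [23,24] uncovered → point at 24; [26,27] uncovered → point at 27.
Points: 5, 9, 15, 22, 24, 27 (6 total).

24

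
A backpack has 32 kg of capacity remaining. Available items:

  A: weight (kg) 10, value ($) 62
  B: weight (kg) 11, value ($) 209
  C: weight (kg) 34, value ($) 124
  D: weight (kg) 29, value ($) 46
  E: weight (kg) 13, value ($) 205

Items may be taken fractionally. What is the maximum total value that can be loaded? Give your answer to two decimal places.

Sort by value per unit weight and fill in that order.
Order: B (209/11=19.00) > E (205/13=15.77) > A (62/10=6.20) > C (124/34=3.65) > D (46/29=1.59)
Fill: take B (11 @ 209) → take E (13 @ 205) → take 8/10 of A → 49.60; 32/32 used.
Total value = 463.60

463.60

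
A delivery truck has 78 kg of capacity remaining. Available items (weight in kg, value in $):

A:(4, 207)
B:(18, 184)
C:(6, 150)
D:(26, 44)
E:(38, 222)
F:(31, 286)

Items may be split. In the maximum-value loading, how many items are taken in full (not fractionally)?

4

Sort by value per unit weight and fill in that order.
Order: A (207/4=51.75) > C (150/6=25.00) > B (184/18=10.22) > F (286/31=9.23) > E (222/38=5.84) > D (44/26=1.69)
Fill: take A (4 @ 207) → take C (6 @ 150) → take B (18 @ 184) → take F (31 @ 286) → take 19/38 of E → 111.00; 78/78 used.
4 item(s) taken whole; one partial (take 19/38 of E).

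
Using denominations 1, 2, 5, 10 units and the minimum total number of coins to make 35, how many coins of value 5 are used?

35 = 3×10 + 1×5
Count of 5: 1

1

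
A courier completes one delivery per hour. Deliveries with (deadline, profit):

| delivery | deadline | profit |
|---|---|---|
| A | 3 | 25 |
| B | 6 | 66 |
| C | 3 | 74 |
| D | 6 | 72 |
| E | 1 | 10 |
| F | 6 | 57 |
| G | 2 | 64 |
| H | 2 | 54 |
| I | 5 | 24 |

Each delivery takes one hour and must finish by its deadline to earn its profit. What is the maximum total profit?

Sort by profit descending; place each in the latest free slot ≤ its deadline.
Profit order: C=74 D=72 B=66 G=64 F=57 H=54 A=25 I=24 E=10
Assign: C→slot 3, D→slot 6, B→slot 5, G→slot 2, F→slot 4, H→slot 1, A skipped, I skipped, E skipped.
Slots: [1:H] [2:G] [3:C] [4:F] [5:B] [6:D]
Profit = 54 + 64 + 74 + 57 + 66 + 72 = 387

387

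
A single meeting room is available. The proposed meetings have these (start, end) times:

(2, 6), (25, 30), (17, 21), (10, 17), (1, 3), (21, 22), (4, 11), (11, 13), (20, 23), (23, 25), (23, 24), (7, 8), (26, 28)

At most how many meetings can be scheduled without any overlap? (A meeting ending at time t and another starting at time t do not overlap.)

Sort by end time and greedily take each interval whose start is ≥ the last chosen end.
By end time: (1,3), (2,6), (7,8), (4,11), (11,13), (10,17), (17,21), (21,22), (20,23), (23,24), (23,25), (26,28), (25,30).
Pick (1,3); next start ≥ 3 → (7,8); next start ≥ 8 → (11,13); next start ≥ 13 → (17,21); next start ≥ 21 → (21,22); next start ≥ 22 → (23,24); next start ≥ 24 → (26,28).
Selected 7 meetings.

7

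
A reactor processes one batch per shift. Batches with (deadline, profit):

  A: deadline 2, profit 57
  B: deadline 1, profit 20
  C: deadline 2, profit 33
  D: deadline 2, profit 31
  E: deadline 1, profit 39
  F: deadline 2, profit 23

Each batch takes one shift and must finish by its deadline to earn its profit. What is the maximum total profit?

Take jobs in profit order; each goes to the latest open slot no later than its deadline.
By profit: A(d2,57), E(d1,39), C(d2,33), D(d2,31), F(d2,23), B(d1,20)
A→slot 2; E→slot 1; C skipped; D skipped; F skipped; B skipped.
Profit = 39 + 57 = 96

96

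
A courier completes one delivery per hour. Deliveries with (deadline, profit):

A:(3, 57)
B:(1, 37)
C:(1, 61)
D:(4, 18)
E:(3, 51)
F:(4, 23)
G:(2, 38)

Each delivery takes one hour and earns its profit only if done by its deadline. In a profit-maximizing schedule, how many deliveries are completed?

By profit: C(d1,61), A(d3,57), E(d3,51), G(d2,38), B(d1,37), F(d4,23), D(d4,18)
C→slot 1; A→slot 3; E→slot 2; G skipped; B skipped; F→slot 4; D skipped.
4 of 7 scheduled.

4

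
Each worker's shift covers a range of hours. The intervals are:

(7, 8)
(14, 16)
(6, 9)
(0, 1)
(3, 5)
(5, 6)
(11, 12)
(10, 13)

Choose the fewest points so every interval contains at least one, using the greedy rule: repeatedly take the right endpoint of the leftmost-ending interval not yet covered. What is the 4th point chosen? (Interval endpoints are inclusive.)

12

Process intervals by earliest right end; each time one isn't hit yet, stab at its right endpoint.
Sorted: [0,1] [3,5] [5,6] [7,8] [6,9] [11,12] [10,13] [14,16]
{[0,1]} hit by 1; {[3,5],[5,6]} hit by 5; {[7,8],[6,9]} hit by 8; {[11,12],[10,13]} hit by 12; {[14,16]} hit by 16.
Points: 1, 5, 8, 12, 16 (5 total).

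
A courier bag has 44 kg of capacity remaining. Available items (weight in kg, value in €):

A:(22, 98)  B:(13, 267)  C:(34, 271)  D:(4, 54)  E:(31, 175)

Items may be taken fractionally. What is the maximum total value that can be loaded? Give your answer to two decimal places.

536.21

Greedy by value/weight ratio, highest first.
Ratios (sorted): B 20.54, D 13.50, C 7.97, E 5.65, A 4.45
take B (13 @ 267); take D (4 @ 54); take 27/34 of C → 215.21. Capacity used 44/44.
Total value = 536.21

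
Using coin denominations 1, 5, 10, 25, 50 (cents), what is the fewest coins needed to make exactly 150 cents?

3

150 = 3×50
Total coins = 3 = 3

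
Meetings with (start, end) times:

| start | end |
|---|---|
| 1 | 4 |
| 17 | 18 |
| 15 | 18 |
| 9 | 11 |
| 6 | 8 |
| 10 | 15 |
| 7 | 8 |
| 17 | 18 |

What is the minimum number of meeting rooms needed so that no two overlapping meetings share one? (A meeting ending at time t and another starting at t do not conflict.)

Events (time:±→running): 1:+→1 4:-→0 6:+→1 7:+→2 8:-→1 8:-→0 9:+→1 10:+→2 11:-→1 15:-→0 15:+→1 17:+→2 17:+→3 … peak 3.

3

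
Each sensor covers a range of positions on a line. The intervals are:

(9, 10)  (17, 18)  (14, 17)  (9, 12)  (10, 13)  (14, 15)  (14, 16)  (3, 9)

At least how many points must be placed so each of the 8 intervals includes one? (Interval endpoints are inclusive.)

4

By right end: [3,9]  [9,10]  [9,12]  [10,13]  [14,15]  [14,16]  [14,17]  [17,18]
[3,9] uncovered → point at 9; [10,13] uncovered → point at 13; [14,15] uncovered → point at 15; [17,18] uncovered → point at 18.
Points: 9, 13, 15, 18 (4 total).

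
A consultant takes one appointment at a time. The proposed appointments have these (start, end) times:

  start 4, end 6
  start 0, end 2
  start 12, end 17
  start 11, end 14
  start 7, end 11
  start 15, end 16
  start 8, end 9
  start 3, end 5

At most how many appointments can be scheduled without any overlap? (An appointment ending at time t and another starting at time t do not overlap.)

Sorted by end: (0,2)  (3,5)  (4,6)  (8,9)  (7,11)  (11,14)  (15,16)  (12,17)
take (0,2); take (3,5); skip (4,6); take (8,9); take (11,14); take (15,16).
Selected 5 appointments.

5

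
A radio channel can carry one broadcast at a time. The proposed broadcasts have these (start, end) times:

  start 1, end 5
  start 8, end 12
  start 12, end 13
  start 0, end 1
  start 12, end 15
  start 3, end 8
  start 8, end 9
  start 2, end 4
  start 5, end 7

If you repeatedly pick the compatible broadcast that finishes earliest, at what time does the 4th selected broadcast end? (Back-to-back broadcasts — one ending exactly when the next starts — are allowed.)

Sorted by end: (0,1)  (2,4)  (1,5)  (5,7)  (3,8)  (8,9)  (8,12)  (12,13)  (12,15)
take (0,1); take (2,4); take (5,7); skip (3,8); take (8,9); take (12,13); skip (12,15).
Selected: (0,1) (2,4) (5,7) (8,9) (12,13)

9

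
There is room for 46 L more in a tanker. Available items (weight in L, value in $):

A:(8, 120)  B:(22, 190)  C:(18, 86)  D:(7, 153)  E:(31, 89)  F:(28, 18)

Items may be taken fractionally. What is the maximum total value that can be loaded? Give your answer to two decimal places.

506.00

Order: D (153/7=21.86) > A (120/8=15.00) > B (190/22=8.64) > C (86/18=4.78) > E (89/31=2.87) > F (18/28=0.64)
Fill: take D (7 @ 153) → take A (8 @ 120) → take B (22 @ 190) → take 9/18 of C → 43.00; 46/46 used.
Total value = 506.00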